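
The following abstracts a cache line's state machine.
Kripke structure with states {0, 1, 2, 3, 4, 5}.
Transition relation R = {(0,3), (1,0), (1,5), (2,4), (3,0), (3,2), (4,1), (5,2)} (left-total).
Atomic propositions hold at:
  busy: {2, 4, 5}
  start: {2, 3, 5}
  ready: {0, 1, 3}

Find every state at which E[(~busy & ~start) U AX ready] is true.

{0, 1, 4}

Sat(~busy) = {0, 1, 3}
Sat(~start) = {0, 1, 4}
Sat(~busy & ~start) = {0, 1}
Sat(AX ready) = {s : every successor in {0, 1, 3}} = {0, 4}
E[(~busy & ~start) U AX ready]: least fixpoint, start Z0 = Sat(AX ready) = {0, 4}, add states in Sat(~busy & ~start) with some successor in Z. Z1 = {0, 1, 4}; fixed.
Sat(E[(~busy & ~start) U AX ready]) = {0, 1, 4}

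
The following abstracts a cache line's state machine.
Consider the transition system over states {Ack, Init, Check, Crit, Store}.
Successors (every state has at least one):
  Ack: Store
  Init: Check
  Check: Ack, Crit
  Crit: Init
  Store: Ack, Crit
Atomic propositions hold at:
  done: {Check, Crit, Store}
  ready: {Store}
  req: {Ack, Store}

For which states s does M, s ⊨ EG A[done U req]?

A[done U req]: least fixpoint, start Z0 = Sat(req) = {Ack, Store}, add states in Sat(done) with every successor in Z. Already a fixed point.
Sat(A[done U req]) = {Ack, Store}
EG A[done U req]: greatest fixpoint, start Z0 = {Ack, Store}, keep only states in Sat with some successor in Z. Already a fixed point.
Sat(EG A[done U req]) = {Ack, Store}

{Ack, Store}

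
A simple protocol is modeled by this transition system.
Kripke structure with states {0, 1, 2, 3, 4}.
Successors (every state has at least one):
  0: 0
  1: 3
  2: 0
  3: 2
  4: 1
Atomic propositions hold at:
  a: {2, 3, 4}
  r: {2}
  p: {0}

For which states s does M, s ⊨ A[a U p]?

A[a U p]: least fixpoint, start Z0 = Sat(p) = {0}, add states in Sat(a) with every successor in Z. Z1 = {0, 2}; Z2 = {0, 2, 3}; fixed.
Sat(A[a U p]) = {0, 2, 3}

{0, 2, 3}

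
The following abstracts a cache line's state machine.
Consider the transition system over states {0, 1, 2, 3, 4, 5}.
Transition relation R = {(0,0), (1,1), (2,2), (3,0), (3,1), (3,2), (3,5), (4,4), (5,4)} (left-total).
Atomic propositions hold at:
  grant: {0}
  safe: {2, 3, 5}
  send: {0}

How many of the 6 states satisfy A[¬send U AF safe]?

3

Sat(¬send) = {1, 2, 3, 4, 5}
AF safe: least fixpoint, start Z0 = {2, 3, 5}, add states with every successor in Z. Already a fixed point.
Sat(AF safe) = {2, 3, 5}
A[¬send U AF safe]: least fixpoint, start Z0 = Sat(AF safe) = {2, 3, 5}, add states in Sat(¬send) with every successor in Z. Already a fixed point.
Sat(A[¬send U AF safe]) = {2, 3, 5}
|Sat(A[¬send U AF safe])| = |{2, 3, 5}| = 3.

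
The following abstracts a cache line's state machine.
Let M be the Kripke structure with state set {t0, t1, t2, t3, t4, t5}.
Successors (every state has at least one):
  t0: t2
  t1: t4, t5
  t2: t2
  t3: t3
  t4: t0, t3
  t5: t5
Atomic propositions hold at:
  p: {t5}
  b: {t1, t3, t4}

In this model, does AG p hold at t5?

AG p: greatest fixpoint, start Z0 = {t5}, keep only states in Sat with every successor in Z. Already a fixed point.
Sat(AG p) = {t5}
t5 ∈ Sat(AG p) = {t5}, so the formula holds at t5.

Yes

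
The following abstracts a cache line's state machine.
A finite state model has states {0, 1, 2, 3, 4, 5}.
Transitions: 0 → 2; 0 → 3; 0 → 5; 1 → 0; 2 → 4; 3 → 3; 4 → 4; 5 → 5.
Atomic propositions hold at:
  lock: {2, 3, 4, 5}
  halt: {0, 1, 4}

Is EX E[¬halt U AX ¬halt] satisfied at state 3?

Yes

Sat(¬halt) = {2, 3, 5}
Sat(AX ¬halt) = {s : every successor in {2, 3, 5}} = {0, 3, 5}
E[¬halt U AX ¬halt]: least fixpoint, start Z0 = Sat(AX ¬halt) = {0, 3, 5}, add states in Sat(¬halt) with some successor in Z. Already a fixed point.
Sat(E[¬halt U AX ¬halt]) = {0, 3, 5}
Sat(EX E[¬halt U AX ¬halt]) = {s : some successor in {0, 3, 5}} = {0, 1, 3, 5}
3 ∈ Sat(EX E[¬halt U AX ¬halt]) = {0, 1, 3, 5}, so the formula holds at 3.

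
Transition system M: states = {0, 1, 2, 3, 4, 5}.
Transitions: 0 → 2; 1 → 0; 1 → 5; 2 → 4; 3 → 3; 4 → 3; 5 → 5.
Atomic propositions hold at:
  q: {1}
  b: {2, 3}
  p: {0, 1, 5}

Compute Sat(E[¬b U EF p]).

Sat(¬b) = {0, 1, 4, 5}
EF p: least fixpoint, start Z0 = {0, 1, 5}, add states with some successor in Z. Already a fixed point.
Sat(EF p) = {0, 1, 5}
E[¬b U EF p]: least fixpoint, start Z0 = Sat(EF p) = {0, 1, 5}, add states in Sat(¬b) with some successor in Z. Already a fixed point.
Sat(E[¬b U EF p]) = {0, 1, 5}

{0, 1, 5}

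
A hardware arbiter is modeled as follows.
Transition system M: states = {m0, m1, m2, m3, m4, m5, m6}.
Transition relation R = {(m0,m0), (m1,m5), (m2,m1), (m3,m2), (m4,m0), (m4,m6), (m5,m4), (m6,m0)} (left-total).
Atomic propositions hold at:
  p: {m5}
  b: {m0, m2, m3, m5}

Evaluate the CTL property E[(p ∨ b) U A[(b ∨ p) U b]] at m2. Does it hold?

Sat(p ∨ b) = {m0, m2, m3, m5}
Sat(b ∨ p) = {m0, m2, m3, m5}
A[(b ∨ p) U b]: least fixpoint, start Z0 = Sat(b) = {m0, m2, m3, m5}, add states in Sat(b ∨ p) with every successor in Z. Already a fixed point.
Sat(A[(b ∨ p) U b]) = {m0, m2, m3, m5}
E[(p ∨ b) U A[(b ∨ p) U b]]: least fixpoint, start Z0 = Sat(A[(b ∨ p) U b]) = {m0, m2, m3, m5}, add states in Sat(p ∨ b) with some successor in Z. Already a fixed point.
Sat(E[(p ∨ b) U A[(b ∨ p) U b]]) = {m0, m2, m3, m5}
m2 ∈ Sat(E[(p ∨ b) U A[(b ∨ p) U b]]) = {m0, m2, m3, m5}, so the formula holds at m2.

Yes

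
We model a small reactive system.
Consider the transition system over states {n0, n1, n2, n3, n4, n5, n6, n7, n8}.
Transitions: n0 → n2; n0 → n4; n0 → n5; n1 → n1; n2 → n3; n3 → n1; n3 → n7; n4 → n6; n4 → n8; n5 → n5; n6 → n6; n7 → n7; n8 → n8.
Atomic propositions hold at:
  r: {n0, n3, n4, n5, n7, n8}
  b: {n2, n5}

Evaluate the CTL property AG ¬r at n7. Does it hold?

Sat(¬r) = {n1, n2, n6}
AG ¬r: greatest fixpoint, start Z0 = {n1, n2, n6}, keep only states in Sat with every successor in Z. Z1 = {n1, n6}; fixed.
Sat(AG ¬r) = {n1, n6}
n7 ∉ Sat(AG ¬r) = {n1, n6}, so the formula does not hold at n7.

No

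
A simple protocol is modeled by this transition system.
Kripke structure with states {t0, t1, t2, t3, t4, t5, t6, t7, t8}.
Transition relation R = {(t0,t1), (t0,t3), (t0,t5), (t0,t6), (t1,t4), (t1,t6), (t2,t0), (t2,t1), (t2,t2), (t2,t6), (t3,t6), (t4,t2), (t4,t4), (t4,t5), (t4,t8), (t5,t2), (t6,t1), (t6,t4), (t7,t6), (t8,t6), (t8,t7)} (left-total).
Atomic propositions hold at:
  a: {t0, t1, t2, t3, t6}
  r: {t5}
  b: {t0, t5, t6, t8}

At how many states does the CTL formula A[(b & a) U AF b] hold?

6

Sat(b & a) = {t0, t6}
AF b: least fixpoint, start Z0 = {t0, t5, t6, t8}, add states with every successor in Z. Z1 = {t0, t3, t5, t6, t7, t8}; fixed.
Sat(AF b) = {t0, t3, t5, t6, t7, t8}
A[(b & a) U AF b]: least fixpoint, start Z0 = Sat(AF b) = {t0, t3, t5, t6, t7, t8}, add states in Sat(b & a) with every successor in Z. Already a fixed point.
Sat(A[(b & a) U AF b]) = {t0, t3, t5, t6, t7, t8}
|Sat(A[(b & a) U AF b])| = |{t0, t3, t5, t6, t7, t8}| = 6.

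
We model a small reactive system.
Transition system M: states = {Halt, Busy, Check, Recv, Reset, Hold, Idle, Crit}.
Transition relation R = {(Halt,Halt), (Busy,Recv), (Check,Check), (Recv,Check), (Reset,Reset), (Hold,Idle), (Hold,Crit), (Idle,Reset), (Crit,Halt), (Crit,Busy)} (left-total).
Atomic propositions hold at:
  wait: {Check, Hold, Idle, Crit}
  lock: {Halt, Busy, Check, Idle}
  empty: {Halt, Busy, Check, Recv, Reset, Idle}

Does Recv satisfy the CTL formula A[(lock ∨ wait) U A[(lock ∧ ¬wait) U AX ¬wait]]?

No

Sat(lock ∨ wait) = {Halt, Busy, Check, Hold, Idle, Crit}
Sat(¬wait) = {Halt, Busy, Recv, Reset}
Sat(lock ∧ ¬wait) = {Halt, Busy}
Sat(AX ¬wait) = {s : every successor in {Halt, Busy, Recv, Reset}} = {Halt, Busy, Reset, Idle, Crit}
A[(lock ∧ ¬wait) U AX ¬wait]: least fixpoint, start Z0 = Sat(AX ¬wait) = {Halt, Busy, Reset, Idle, Crit}, add states in Sat(lock ∧ ¬wait) with every successor in Z. Already a fixed point.
Sat(A[(lock ∧ ¬wait) U AX ¬wait]) = {Halt, Busy, Reset, Idle, Crit}
A[(lock ∨ wait) U A[(lock ∧ ¬wait) U AX ¬wait]]: least fixpoint, start Z0 = Sat(A[(lock ∧ ¬wait) U AX ¬wait]) = {Halt, Busy, Reset, Idle, Crit}, add states in Sat(lock ∨ wait) with every successor in Z. Z1 = {Halt, Busy, Reset, Hold, Idle, Crit}; fixed.
Sat(A[(lock ∨ wait) U A[(lock ∧ ¬wait) U AX ¬wait]]) = {Halt, Busy, Reset, Hold, Idle, Crit}
Recv ∉ Sat(A[(lock ∨ wait) U A[(lock ∧ ¬wait) U AX ¬wait]]) = {Halt, Busy, Reset, Hold, Idle, Crit}, so the formula does not hold at Recv.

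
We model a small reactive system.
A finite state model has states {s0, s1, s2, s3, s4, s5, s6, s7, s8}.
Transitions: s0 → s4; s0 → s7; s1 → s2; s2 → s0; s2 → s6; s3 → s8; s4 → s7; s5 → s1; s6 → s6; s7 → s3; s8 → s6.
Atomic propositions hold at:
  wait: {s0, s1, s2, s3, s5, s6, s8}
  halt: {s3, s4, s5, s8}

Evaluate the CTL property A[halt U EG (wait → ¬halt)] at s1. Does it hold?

Sat(¬halt) = {s0, s1, s2, s6, s7}
Sat(wait → ¬halt) = {s0, s1, s2, s4, s6, s7}
EG (wait → ¬halt): greatest fixpoint, start Z0 = {s0, s1, s2, s4, s6, s7}, keep only states in Sat with some successor in Z. Z1 = {s0, s1, s2, s4, s6}; Z2 = {s0, s1, s2, s6}; Z3 = {s1, s2, s6}; fixed.
Sat(EG (wait → ¬halt)) = {s1, s2, s6}
A[halt U EG (wait → ¬halt)]: least fixpoint, start Z0 = Sat(EG (wait → ¬halt)) = {s1, s2, s6}, add states in Sat(halt) with every successor in Z. Z1 = {s1, s2, s5, s6, s8}; Z2 = {s1, s2, s3, s5, s6, s8}; fixed.
Sat(A[halt U EG (wait → ¬halt)]) = {s1, s2, s3, s5, s6, s8}
s1 ∈ Sat(A[halt U EG (wait → ¬halt)]) = {s1, s2, s3, s5, s6, s8}, so the formula holds at s1.

Yes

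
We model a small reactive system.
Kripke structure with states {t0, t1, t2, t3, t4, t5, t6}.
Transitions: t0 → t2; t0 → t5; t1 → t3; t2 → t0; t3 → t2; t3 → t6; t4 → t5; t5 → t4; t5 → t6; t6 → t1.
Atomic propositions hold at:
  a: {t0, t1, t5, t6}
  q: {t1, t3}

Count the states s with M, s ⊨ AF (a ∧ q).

2

Sat(a ∧ q) = {t1}
AF (a ∧ q): least fixpoint, start Z0 = {t1}, add states with every successor in Z. Z1 = {t1, t6}; fixed.
Sat(AF (a ∧ q)) = {t1, t6}
|Sat(AF (a ∧ q))| = |{t1, t6}| = 2.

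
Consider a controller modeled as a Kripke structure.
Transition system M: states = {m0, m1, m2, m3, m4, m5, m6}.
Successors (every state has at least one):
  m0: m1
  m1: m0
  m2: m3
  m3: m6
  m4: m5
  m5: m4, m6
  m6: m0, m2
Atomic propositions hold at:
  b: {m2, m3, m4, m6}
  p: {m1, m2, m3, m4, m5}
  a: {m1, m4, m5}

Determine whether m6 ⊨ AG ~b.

Sat(~b) = {m0, m1, m5}
AG ~b: greatest fixpoint, start Z0 = {m0, m1, m5}, keep only states in Sat with every successor in Z. Z1 = {m0, m1}; fixed.
Sat(AG ~b) = {m0, m1}
m6 ∉ Sat(AG ~b) = {m0, m1}, so the formula does not hold at m6.

No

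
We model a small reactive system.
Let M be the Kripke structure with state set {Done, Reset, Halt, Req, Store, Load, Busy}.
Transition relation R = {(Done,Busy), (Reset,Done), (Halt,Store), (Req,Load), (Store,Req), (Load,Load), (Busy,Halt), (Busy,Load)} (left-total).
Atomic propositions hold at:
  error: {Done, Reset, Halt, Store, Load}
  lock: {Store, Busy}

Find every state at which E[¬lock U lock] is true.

{Done, Reset, Halt, Store, Busy}

Sat(¬lock) = {Done, Reset, Halt, Req, Load}
E[¬lock U lock]: least fixpoint, start Z0 = Sat(lock) = {Store, Busy}, add states in Sat(¬lock) with some successor in Z. Z1 = {Done, Halt, Store, Busy}; Z2 = {Done, Reset, Halt, Store, Busy}; fixed.
Sat(E[¬lock U lock]) = {Done, Reset, Halt, Store, Busy}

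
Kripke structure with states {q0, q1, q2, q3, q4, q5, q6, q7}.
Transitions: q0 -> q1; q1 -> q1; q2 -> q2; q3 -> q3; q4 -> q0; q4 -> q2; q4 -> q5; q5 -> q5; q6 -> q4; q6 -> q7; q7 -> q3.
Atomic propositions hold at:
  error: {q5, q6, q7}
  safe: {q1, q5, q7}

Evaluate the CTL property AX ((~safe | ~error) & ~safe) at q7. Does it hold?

Sat(~safe) = {q0, q2, q3, q4, q6}
Sat(~error) = {q0, q1, q2, q3, q4}
Sat(~safe | ~error) = {q0, q1, q2, q3, q4, q6}
Sat((~safe | ~error) & ~safe) = {q0, q2, q3, q4, q6}
Sat(AX ((~safe | ~error) & ~safe)) = {s : every successor in {q0, q2, q3, q4, q6}} = {q2, q3, q7}
q7 ∈ Sat(AX ((~safe | ~error) & ~safe)) = {q2, q3, q7}, so the formula holds at q7.

Yes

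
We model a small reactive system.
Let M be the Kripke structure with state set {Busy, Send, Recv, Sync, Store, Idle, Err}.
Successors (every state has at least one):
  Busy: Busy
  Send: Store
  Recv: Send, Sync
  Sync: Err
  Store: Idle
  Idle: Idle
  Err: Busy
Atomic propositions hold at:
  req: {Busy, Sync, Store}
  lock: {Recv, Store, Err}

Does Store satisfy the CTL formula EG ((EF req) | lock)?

No

EF req: least fixpoint, start Z0 = {Busy, Sync, Store}, add states with some successor in Z. Z1 = {Busy, Send, Recv, Sync, Store, Err}; fixed.
Sat(EF req) = {Busy, Send, Recv, Sync, Store, Err}
Sat((EF req) | lock) = {Busy, Send, Recv, Sync, Store, Err}
EG ((EF req) | lock): greatest fixpoint, start Z0 = {Busy, Send, Recv, Sync, Store, Err}, keep only states in Sat with some successor in Z. Z1 = {Busy, Send, Recv, Sync, Err}; Z2 = {Busy, Recv, Sync, Err}; fixed.
Sat(EG ((EF req) | lock)) = {Busy, Recv, Sync, Err}
Store ∉ Sat(EG ((EF req) | lock)) = {Busy, Recv, Sync, Err}, so the formula does not hold at Store.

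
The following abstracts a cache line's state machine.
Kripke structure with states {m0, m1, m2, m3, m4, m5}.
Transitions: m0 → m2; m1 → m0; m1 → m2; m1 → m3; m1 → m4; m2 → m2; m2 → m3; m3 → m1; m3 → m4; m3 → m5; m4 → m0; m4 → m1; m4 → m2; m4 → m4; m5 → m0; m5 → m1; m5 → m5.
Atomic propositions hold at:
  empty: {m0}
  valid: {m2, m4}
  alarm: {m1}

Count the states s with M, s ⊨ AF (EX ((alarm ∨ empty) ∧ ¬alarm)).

Sat(alarm ∨ empty) = {m0, m1}
Sat(¬alarm) = {m0, m2, m3, m4, m5}
Sat((alarm ∨ empty) ∧ ¬alarm) = {m0}
Sat(EX ((alarm ∨ empty) ∧ ¬alarm)) = {s : some successor in {m0}} = {m1, m4, m5}
AF (EX ((alarm ∨ empty) ∧ ¬alarm)): least fixpoint, start Z0 = {m1, m4, m5}, add states with every successor in Z. Z1 = {m1, m3, m4, m5}; fixed.
Sat(AF (EX ((alarm ∨ empty) ∧ ¬alarm))) = {m1, m3, m4, m5}
|Sat(AF (EX ((alarm ∨ empty) ∧ ¬alarm)))| = |{m1, m3, m4, m5}| = 4.

4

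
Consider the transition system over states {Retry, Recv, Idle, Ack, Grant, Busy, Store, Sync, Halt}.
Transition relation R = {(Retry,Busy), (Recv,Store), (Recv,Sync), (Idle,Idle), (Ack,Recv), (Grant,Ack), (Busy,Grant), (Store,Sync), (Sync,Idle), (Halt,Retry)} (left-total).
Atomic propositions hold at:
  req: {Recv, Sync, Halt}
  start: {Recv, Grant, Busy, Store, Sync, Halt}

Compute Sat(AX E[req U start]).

{Retry, Recv, Ack, Busy, Store}

E[req U start]: least fixpoint, start Z0 = Sat(start) = {Recv, Grant, Busy, Store, Sync, Halt}, add states in Sat(req) with some successor in Z. Already a fixed point.
Sat(E[req U start]) = {Recv, Grant, Busy, Store, Sync, Halt}
Sat(AX E[req U start]) = {s : every successor in {Recv, Grant, Busy, Store, Sync, Halt}} = {Retry, Recv, Ack, Busy, Store}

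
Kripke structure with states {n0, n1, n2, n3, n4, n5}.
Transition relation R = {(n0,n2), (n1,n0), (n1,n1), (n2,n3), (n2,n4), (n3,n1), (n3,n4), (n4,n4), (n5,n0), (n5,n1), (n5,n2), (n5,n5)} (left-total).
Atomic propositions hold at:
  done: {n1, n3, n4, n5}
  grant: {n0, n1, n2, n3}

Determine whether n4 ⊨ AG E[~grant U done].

Yes

Sat(~grant) = {n4, n5}
E[~grant U done]: least fixpoint, start Z0 = Sat(done) = {n1, n3, n4, n5}, add states in Sat(~grant) with some successor in Z. Already a fixed point.
Sat(E[~grant U done]) = {n1, n3, n4, n5}
AG E[~grant U done]: greatest fixpoint, start Z0 = {n1, n3, n4, n5}, keep only states in Sat with every successor in Z. Z1 = {n3, n4}; Z2 = {n4}; fixed.
Sat(AG E[~grant U done]) = {n4}
n4 ∈ Sat(AG E[~grant U done]) = {n4}, so the formula holds at n4.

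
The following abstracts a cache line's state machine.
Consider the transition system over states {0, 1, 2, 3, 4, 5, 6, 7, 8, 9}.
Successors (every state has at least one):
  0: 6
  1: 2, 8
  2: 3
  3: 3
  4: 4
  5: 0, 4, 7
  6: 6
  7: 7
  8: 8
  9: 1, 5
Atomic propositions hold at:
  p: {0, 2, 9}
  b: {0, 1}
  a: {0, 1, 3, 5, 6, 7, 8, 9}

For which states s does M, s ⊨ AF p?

AF p: least fixpoint, start Z0 = {0, 2, 9}, add states with every successor in Z. Already a fixed point.
Sat(AF p) = {0, 2, 9}

{0, 2, 9}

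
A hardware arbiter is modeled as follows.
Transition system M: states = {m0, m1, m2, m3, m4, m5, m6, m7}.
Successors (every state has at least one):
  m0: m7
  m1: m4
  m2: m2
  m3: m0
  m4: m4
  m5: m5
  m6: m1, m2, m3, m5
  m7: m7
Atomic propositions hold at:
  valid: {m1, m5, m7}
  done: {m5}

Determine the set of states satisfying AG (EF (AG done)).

{m5}

AG done: greatest fixpoint, start Z0 = {m5}, keep only states in Sat with every successor in Z. Already a fixed point.
Sat(AG done) = {m5}
EF (AG done): least fixpoint, start Z0 = {m5}, add states with some successor in Z. Z1 = {m5, m6}; fixed.
Sat(EF (AG done)) = {m5, m6}
AG (EF (AG done)): greatest fixpoint, start Z0 = {m5, m6}, keep only states in Sat with every successor in Z. Z1 = {m5}; fixed.
Sat(AG (EF (AG done))) = {m5}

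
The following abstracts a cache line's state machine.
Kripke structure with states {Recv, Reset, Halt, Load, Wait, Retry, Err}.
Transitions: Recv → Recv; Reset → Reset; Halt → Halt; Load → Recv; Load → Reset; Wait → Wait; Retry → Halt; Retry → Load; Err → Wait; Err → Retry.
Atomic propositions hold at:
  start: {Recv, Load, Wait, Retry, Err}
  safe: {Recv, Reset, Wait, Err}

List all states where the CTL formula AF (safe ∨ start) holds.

Sat(safe ∨ start) = {Recv, Reset, Load, Wait, Retry, Err}
AF (safe ∨ start): least fixpoint, start Z0 = {Recv, Reset, Load, Wait, Retry, Err}, add states with every successor in Z. Already a fixed point.
Sat(AF (safe ∨ start)) = {Recv, Reset, Load, Wait, Retry, Err}

{Recv, Reset, Load, Wait, Retry, Err}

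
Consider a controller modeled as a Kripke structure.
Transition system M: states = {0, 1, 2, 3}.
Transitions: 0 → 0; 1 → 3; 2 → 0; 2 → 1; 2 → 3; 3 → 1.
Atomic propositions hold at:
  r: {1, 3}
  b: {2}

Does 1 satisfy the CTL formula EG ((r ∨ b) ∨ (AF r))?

Yes

Sat(r ∨ b) = {1, 2, 3}
AF r: least fixpoint, start Z0 = {1, 3}, add states with every successor in Z. Already a fixed point.
Sat(AF r) = {1, 3}
Sat((r ∨ b) ∨ (AF r)) = {1, 2, 3}
EG ((r ∨ b) ∨ (AF r)): greatest fixpoint, start Z0 = {1, 2, 3}, keep only states in Sat with some successor in Z. Already a fixed point.
Sat(EG ((r ∨ b) ∨ (AF r))) = {1, 2, 3}
1 ∈ Sat(EG ((r ∨ b) ∨ (AF r))) = {1, 2, 3}, so the formula holds at 1.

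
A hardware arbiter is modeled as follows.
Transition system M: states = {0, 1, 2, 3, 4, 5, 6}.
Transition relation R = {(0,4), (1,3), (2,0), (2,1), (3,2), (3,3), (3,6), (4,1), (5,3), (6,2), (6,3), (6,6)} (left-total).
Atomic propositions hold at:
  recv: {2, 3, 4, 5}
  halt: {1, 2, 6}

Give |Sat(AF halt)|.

5

AF halt: least fixpoint, start Z0 = {1, 2, 6}, add states with every successor in Z. Z1 = {1, 2, 4, 6}; Z2 = {0, 1, 2, 4, 6}; fixed.
Sat(AF halt) = {0, 1, 2, 4, 6}
|Sat(AF halt)| = |{0, 1, 2, 4, 6}| = 5.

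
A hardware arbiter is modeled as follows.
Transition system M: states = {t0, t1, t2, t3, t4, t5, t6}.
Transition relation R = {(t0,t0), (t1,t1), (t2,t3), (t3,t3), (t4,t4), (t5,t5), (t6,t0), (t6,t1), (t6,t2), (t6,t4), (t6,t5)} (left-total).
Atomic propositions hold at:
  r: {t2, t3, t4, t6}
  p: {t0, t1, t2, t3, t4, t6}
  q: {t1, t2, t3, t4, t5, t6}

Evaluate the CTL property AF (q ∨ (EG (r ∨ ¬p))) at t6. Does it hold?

Yes

Sat(¬p) = {t5}
Sat(r ∨ ¬p) = {t2, t3, t4, t5, t6}
EG (r ∨ ¬p): greatest fixpoint, start Z0 = {t2, t3, t4, t5, t6}, keep only states in Sat with some successor in Z. Already a fixed point.
Sat(EG (r ∨ ¬p)) = {t2, t3, t4, t5, t6}
Sat(q ∨ (EG (r ∨ ¬p))) = {t1, t2, t3, t4, t5, t6}
AF (q ∨ (EG (r ∨ ¬p))): least fixpoint, start Z0 = {t1, t2, t3, t4, t5, t6}, add states with every successor in Z. Already a fixed point.
Sat(AF (q ∨ (EG (r ∨ ¬p)))) = {t1, t2, t3, t4, t5, t6}
t6 ∈ Sat(AF (q ∨ (EG (r ∨ ¬p)))) = {t1, t2, t3, t4, t5, t6}, so the formula holds at t6.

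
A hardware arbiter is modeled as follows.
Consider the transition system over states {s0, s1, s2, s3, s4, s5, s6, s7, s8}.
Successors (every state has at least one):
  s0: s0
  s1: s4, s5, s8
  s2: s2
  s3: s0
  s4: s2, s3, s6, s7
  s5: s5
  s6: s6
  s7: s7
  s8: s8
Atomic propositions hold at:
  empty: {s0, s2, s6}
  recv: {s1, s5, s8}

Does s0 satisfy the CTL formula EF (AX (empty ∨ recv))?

Sat(empty ∨ recv) = {s0, s1, s2, s5, s6, s8}
Sat(AX (empty ∨ recv)) = {s : every successor in {s0, s1, s2, s5, s6, s8}} = {s0, s2, s3, s5, s6, s8}
EF (AX (empty ∨ recv)): least fixpoint, start Z0 = {s0, s2, s3, s5, s6, s8}, add states with some successor in Z. Z1 = {s0, s1, s2, s3, s4, s5, s6, s8}; fixed.
Sat(EF (AX (empty ∨ recv))) = {s0, s1, s2, s3, s4, s5, s6, s8}
s0 ∈ Sat(EF (AX (empty ∨ recv))) = {s0, s1, s2, s3, s4, s5, s6, s8}, so the formula holds at s0.

Yes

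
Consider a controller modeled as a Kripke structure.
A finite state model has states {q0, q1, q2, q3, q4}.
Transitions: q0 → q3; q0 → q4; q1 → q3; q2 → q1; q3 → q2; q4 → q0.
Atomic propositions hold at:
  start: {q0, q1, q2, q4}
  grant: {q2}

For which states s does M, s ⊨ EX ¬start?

Sat(¬start) = {q3}
Sat(EX ¬start) = {s : some successor in {q3}} = {q0, q1}

{q0, q1}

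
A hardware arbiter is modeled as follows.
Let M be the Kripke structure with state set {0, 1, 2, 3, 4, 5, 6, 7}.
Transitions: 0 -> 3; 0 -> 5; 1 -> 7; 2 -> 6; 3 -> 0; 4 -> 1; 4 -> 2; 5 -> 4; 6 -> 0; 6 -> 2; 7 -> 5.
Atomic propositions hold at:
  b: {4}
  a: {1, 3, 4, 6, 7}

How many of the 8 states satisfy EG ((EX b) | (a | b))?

Sat(EX b) = {s : some successor in {4}} = {5}
Sat(a | b) = {1, 3, 4, 6, 7}
Sat((EX b) | (a | b)) = {1, 3, 4, 5, 6, 7}
EG ((EX b) | (a | b)): greatest fixpoint, start Z0 = {1, 3, 4, 5, 6, 7}, keep only states in Sat with some successor in Z. Z1 = {1, 4, 5, 7}; fixed.
Sat(EG ((EX b) | (a | b))) = {1, 4, 5, 7}
|Sat(EG ((EX b) | (a | b)))| = |{1, 4, 5, 7}| = 4.

4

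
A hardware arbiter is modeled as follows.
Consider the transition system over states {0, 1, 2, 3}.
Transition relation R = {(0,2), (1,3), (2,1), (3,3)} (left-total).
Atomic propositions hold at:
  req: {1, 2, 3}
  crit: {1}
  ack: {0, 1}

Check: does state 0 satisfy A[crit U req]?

No

A[crit U req]: least fixpoint, start Z0 = Sat(req) = {1, 2, 3}, add states in Sat(crit) with every successor in Z. Already a fixed point.
Sat(A[crit U req]) = {1, 2, 3}
0 ∉ Sat(A[crit U req]) = {1, 2, 3}, so the formula does not hold at 0.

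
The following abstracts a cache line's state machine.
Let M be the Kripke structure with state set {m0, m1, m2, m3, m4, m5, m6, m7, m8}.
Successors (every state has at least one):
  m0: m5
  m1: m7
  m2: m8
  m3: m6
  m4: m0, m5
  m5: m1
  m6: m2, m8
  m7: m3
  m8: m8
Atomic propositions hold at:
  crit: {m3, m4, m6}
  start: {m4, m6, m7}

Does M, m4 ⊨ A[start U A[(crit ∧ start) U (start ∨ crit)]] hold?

Yes

Sat(crit ∧ start) = {m4, m6}
Sat(start ∨ crit) = {m3, m4, m6, m7}
A[(crit ∧ start) U (start ∨ crit)]: least fixpoint, start Z0 = Sat((start ∨ crit)) = {m3, m4, m6, m7}, add states in Sat(crit ∧ start) with every successor in Z. Already a fixed point.
Sat(A[(crit ∧ start) U (start ∨ crit)]) = {m3, m4, m6, m7}
A[start U A[(crit ∧ start) U (start ∨ crit)]]: least fixpoint, start Z0 = Sat(A[(crit ∧ start) U (start ∨ crit)]) = {m3, m4, m6, m7}, add states in Sat(start) with every successor in Z. Already a fixed point.
Sat(A[start U A[(crit ∧ start) U (start ∨ crit)]]) = {m3, m4, m6, m7}
m4 ∈ Sat(A[start U A[(crit ∧ start) U (start ∨ crit)]]) = {m3, m4, m6, m7}, so the formula holds at m4.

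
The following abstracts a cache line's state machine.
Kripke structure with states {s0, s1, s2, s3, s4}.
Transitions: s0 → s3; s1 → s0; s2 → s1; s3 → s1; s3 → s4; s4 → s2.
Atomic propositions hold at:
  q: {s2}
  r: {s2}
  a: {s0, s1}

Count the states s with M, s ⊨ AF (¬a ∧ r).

Sat(¬a) = {s2, s3, s4}
Sat(¬a ∧ r) = {s2}
AF (¬a ∧ r): least fixpoint, start Z0 = {s2}, add states with every successor in Z. Z1 = {s2, s4}; fixed.
Sat(AF (¬a ∧ r)) = {s2, s4}
|Sat(AF (¬a ∧ r))| = |{s2, s4}| = 2.

2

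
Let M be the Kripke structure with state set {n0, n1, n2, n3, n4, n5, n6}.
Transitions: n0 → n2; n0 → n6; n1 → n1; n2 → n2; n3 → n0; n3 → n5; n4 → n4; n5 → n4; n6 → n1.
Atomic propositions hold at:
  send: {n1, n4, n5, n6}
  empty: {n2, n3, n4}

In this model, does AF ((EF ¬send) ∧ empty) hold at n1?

Sat(¬send) = {n0, n2, n3}
EF ¬send: least fixpoint, start Z0 = {n0, n2, n3}, add states with some successor in Z. Already a fixed point.
Sat(EF ¬send) = {n0, n2, n3}
Sat((EF ¬send) ∧ empty) = {n2, n3}
AF ((EF ¬send) ∧ empty): least fixpoint, start Z0 = {n2, n3}, add states with every successor in Z. Already a fixed point.
Sat(AF ((EF ¬send) ∧ empty)) = {n2, n3}
n1 ∉ Sat(AF ((EF ¬send) ∧ empty)) = {n2, n3}, so the formula does not hold at n1.

No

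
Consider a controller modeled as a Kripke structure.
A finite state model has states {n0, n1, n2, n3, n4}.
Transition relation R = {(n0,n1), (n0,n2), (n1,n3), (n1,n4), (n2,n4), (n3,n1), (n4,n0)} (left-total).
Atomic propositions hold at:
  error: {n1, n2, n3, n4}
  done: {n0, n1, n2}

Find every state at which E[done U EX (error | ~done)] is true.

Sat(~done) = {n3, n4}
Sat(error | ~done) = {n1, n2, n3, n4}
Sat(EX (error | ~done)) = {s : some successor in {n1, n2, n3, n4}} = {n0, n1, n2, n3}
E[done U EX (error | ~done)]: least fixpoint, start Z0 = Sat(EX (error | ~done)) = {n0, n1, n2, n3}, add states in Sat(done) with some successor in Z. Already a fixed point.
Sat(E[done U EX (error | ~done)]) = {n0, n1, n2, n3}

{n0, n1, n2, n3}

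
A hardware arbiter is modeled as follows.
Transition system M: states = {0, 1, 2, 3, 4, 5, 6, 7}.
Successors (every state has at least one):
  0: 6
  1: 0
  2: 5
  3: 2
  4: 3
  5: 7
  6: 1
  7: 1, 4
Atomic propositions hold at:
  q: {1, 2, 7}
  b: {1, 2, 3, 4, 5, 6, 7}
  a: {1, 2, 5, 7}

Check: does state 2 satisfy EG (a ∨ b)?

Sat(a ∨ b) = {1, 2, 3, 4, 5, 6, 7}
EG (a ∨ b): greatest fixpoint, start Z0 = {1, 2, 3, 4, 5, 6, 7}, keep only states in Sat with some successor in Z. Z1 = {2, 3, 4, 5, 6, 7}; Z2 = {2, 3, 4, 5, 7}; fixed.
Sat(EG (a ∨ b)) = {2, 3, 4, 5, 7}
2 ∈ Sat(EG (a ∨ b)) = {2, 3, 4, 5, 7}, so the formula holds at 2.

Yes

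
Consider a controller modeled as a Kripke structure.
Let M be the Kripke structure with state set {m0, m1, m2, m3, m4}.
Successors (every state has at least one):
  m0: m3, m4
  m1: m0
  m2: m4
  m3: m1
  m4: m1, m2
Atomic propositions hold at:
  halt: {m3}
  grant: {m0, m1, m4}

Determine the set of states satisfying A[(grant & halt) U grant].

{m0, m1, m4}

Sat(grant & halt) = ∅
A[(grant & halt) U grant]: least fixpoint, start Z0 = Sat(grant) = {m0, m1, m4}, add states in Sat(grant & halt) with every successor in Z. Already a fixed point.
Sat(A[(grant & halt) U grant]) = {m0, m1, m4}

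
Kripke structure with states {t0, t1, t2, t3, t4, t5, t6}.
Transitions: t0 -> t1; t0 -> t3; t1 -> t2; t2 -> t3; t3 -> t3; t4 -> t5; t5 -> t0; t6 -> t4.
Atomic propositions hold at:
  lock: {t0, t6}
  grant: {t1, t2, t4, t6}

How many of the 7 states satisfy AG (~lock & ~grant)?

1

Sat(~lock) = {t1, t2, t3, t4, t5}
Sat(~grant) = {t0, t3, t5}
Sat(~lock & ~grant) = {t3, t5}
AG (~lock & ~grant): greatest fixpoint, start Z0 = {t3, t5}, keep only states in Sat with every successor in Z. Z1 = {t3}; fixed.
Sat(AG (~lock & ~grant)) = {t3}
|Sat(AG (~lock & ~grant))| = |{t3}| = 1.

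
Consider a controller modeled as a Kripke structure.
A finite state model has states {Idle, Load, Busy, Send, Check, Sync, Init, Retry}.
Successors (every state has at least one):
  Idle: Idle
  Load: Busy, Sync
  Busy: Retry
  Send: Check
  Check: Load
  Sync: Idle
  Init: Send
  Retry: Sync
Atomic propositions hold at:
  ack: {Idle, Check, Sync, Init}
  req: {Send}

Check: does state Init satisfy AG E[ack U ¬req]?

Sat(¬req) = {Idle, Load, Busy, Check, Sync, Init, Retry}
E[ack U ¬req]: least fixpoint, start Z0 = Sat(¬req) = {Idle, Load, Busy, Check, Sync, Init, Retry}, add states in Sat(ack) with some successor in Z. Already a fixed point.
Sat(E[ack U ¬req]) = {Idle, Load, Busy, Check, Sync, Init, Retry}
AG E[ack U ¬req]: greatest fixpoint, start Z0 = {Idle, Load, Busy, Check, Sync, Init, Retry}, keep only states in Sat with every successor in Z. Z1 = {Idle, Load, Busy, Check, Sync, Retry}; fixed.
Sat(AG E[ack U ¬req]) = {Idle, Load, Busy, Check, Sync, Retry}
Init ∉ Sat(AG E[ack U ¬req]) = {Idle, Load, Busy, Check, Sync, Retry}, so the formula does not hold at Init.

No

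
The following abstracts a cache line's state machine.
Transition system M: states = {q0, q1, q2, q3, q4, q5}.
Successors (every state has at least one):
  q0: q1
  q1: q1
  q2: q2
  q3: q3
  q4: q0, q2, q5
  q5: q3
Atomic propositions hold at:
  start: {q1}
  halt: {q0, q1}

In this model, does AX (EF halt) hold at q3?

No

EF halt: least fixpoint, start Z0 = {q0, q1}, add states with some successor in Z. Z1 = {q0, q1, q4}; fixed.
Sat(EF halt) = {q0, q1, q4}
Sat(AX (EF halt)) = {s : every successor in {q0, q1, q4}} = {q0, q1}
q3 ∉ Sat(AX (EF halt)) = {q0, q1}, so the formula does not hold at q3.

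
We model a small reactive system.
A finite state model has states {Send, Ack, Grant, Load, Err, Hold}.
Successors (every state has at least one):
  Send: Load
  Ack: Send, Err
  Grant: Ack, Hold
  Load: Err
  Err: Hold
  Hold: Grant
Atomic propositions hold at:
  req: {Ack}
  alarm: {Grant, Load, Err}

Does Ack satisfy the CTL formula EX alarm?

Sat(EX alarm) = {s : some successor in {Grant, Load, Err}} = {Send, Ack, Load, Hold}
Ack ∈ Sat(EX alarm) = {Send, Ack, Load, Hold}, so the formula holds at Ack.

Yes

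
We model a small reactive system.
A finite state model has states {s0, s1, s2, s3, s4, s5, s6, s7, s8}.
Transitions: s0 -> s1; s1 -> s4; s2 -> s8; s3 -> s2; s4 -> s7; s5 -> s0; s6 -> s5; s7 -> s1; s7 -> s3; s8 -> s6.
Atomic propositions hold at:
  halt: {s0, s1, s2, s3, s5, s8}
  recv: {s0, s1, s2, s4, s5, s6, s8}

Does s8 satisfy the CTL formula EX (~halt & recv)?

Sat(~halt) = {s4, s6, s7}
Sat(~halt & recv) = {s4, s6}
Sat(EX (~halt & recv)) = {s : some successor in {s4, s6}} = {s1, s8}
s8 ∈ Sat(EX (~halt & recv)) = {s1, s8}, so the formula holds at s8.

Yes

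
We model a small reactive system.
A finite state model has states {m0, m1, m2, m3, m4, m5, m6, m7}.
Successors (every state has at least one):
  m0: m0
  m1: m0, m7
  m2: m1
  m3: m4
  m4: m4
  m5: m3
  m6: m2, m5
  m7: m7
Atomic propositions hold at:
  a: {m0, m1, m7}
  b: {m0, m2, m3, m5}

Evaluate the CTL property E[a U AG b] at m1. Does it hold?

Yes

AG b: greatest fixpoint, start Z0 = {m0, m2, m3, m5}, keep only states in Sat with every successor in Z. Z1 = {m0, m5}; Z2 = {m0}; fixed.
Sat(AG b) = {m0}
E[a U AG b]: least fixpoint, start Z0 = Sat(AG b) = {m0}, add states in Sat(a) with some successor in Z. Z1 = {m0, m1}; fixed.
Sat(E[a U AG b]) = {m0, m1}
m1 ∈ Sat(E[a U AG b]) = {m0, m1}, so the formula holds at m1.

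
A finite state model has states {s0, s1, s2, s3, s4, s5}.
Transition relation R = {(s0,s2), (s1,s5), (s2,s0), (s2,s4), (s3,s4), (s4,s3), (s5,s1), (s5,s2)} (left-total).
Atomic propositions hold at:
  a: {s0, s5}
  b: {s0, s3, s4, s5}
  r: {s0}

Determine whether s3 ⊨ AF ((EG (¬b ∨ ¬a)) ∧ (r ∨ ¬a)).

Yes

Sat(¬b) = {s1, s2}
Sat(¬a) = {s1, s2, s3, s4}
Sat(¬b ∨ ¬a) = {s1, s2, s3, s4}
EG (¬b ∨ ¬a): greatest fixpoint, start Z0 = {s1, s2, s3, s4}, keep only states in Sat with some successor in Z. Z1 = {s2, s3, s4}; fixed.
Sat(EG (¬b ∨ ¬a)) = {s2, s3, s4}
Sat(r ∨ ¬a) = {s0, s1, s2, s3, s4}
Sat((EG (¬b ∨ ¬a)) ∧ (r ∨ ¬a)) = {s2, s3, s4}
AF ((EG (¬b ∨ ¬a)) ∧ (r ∨ ¬a)): least fixpoint, start Z0 = {s2, s3, s4}, add states with every successor in Z. Z1 = {s0, s2, s3, s4}; fixed.
Sat(AF ((EG (¬b ∨ ¬a)) ∧ (r ∨ ¬a))) = {s0, s2, s3, s4}
s3 ∈ Sat(AF ((EG (¬b ∨ ¬a)) ∧ (r ∨ ¬a))) = {s0, s2, s3, s4}, so the formula holds at s3.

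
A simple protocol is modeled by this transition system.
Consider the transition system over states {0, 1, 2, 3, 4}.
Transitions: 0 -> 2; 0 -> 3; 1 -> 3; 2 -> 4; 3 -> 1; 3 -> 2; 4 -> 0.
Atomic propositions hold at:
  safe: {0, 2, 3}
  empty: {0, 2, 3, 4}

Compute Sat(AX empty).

{0, 1, 2, 4}

Sat(AX empty) = {s : every successor in {0, 2, 3, 4}} = {0, 1, 2, 4}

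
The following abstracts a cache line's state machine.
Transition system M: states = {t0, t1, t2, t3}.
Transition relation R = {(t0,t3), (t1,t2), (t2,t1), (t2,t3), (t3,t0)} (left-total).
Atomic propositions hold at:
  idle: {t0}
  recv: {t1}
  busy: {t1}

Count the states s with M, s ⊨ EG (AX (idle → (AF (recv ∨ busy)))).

2

Sat(recv ∨ busy) = {t1}
AF (recv ∨ busy): least fixpoint, start Z0 = {t1}, add states with every successor in Z. Already a fixed point.
Sat(AF (recv ∨ busy)) = {t1}
Sat(idle → (AF (recv ∨ busy))) = {t1, t2, t3}
Sat(AX (idle → (AF (recv ∨ busy)))) = {s : every successor in {t1, t2, t3}} = {t0, t1, t2}
EG (AX (idle → (AF (recv ∨ busy)))): greatest fixpoint, start Z0 = {t0, t1, t2}, keep only states in Sat with some successor in Z. Z1 = {t1, t2}; fixed.
Sat(EG (AX (idle → (AF (recv ∨ busy))))) = {t1, t2}
|Sat(EG (AX (idle → (AF (recv ∨ busy)))))| = |{t1, t2}| = 2.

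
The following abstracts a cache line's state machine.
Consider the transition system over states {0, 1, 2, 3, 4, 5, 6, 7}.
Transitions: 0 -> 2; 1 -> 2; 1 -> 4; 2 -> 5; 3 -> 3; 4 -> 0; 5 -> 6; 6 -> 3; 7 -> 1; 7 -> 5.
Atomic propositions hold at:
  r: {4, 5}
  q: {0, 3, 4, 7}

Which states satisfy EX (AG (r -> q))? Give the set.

{3, 5, 6}

Sat(r -> q) = {0, 1, 2, 3, 4, 6, 7}
AG (r -> q): greatest fixpoint, start Z0 = {0, 1, 2, 3, 4, 6, 7}, keep only states in Sat with every successor in Z. Z1 = {0, 1, 3, 4, 6}; Z2 = {3, 4, 6}; Z3 = {3, 6}; fixed.
Sat(AG (r -> q)) = {3, 6}
Sat(EX (AG (r -> q))) = {s : some successor in {3, 6}} = {3, 5, 6}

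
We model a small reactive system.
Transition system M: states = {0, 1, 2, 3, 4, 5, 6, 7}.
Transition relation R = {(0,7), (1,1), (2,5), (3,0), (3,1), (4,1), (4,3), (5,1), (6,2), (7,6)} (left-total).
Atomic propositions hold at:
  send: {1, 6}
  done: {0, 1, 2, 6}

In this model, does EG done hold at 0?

No

EG done: greatest fixpoint, start Z0 = {0, 1, 2, 6}, keep only states in Sat with some successor in Z. Z1 = {1, 6}; Z2 = {1}; fixed.
Sat(EG done) = {1}
0 ∉ Sat(EG done) = {1}, so the formula does not hold at 0.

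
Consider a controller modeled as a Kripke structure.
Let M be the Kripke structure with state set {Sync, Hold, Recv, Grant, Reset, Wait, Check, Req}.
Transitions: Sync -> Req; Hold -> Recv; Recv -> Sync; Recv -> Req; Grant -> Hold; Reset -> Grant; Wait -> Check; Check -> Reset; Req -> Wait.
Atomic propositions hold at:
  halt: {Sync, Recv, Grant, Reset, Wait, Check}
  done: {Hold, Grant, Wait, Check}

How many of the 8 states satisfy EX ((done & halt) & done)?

Sat(done & halt) = {Grant, Wait, Check}
Sat((done & halt) & done) = {Grant, Wait, Check}
Sat(EX ((done & halt) & done)) = {s : some successor in {Grant, Wait, Check}} = {Reset, Wait, Req}
|Sat(EX ((done & halt) & done))| = |{Reset, Wait, Req}| = 3.

3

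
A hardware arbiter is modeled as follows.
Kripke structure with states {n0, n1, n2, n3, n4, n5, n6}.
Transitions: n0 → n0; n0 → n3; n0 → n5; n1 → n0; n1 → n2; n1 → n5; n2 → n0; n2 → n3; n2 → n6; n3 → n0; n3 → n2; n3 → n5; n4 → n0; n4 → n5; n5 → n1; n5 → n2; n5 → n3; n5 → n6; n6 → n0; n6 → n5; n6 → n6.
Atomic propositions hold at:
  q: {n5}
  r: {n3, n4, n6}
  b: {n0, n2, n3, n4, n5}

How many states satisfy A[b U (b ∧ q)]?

Sat(b ∧ q) = {n5}
A[b U (b ∧ q)]: least fixpoint, start Z0 = Sat((b ∧ q)) = {n5}, add states in Sat(b) with every successor in Z. Already a fixed point.
Sat(A[b U (b ∧ q)]) = {n5}
|Sat(A[b U (b ∧ q)])| = |{n5}| = 1.

1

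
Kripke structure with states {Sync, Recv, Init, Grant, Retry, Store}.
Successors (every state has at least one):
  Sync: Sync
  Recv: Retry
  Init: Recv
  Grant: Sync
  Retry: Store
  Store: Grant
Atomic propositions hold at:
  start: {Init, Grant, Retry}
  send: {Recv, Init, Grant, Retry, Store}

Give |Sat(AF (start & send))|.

Sat(start & send) = {Init, Grant, Retry}
AF (start & send): least fixpoint, start Z0 = {Init, Grant, Retry}, add states with every successor in Z. Z1 = {Recv, Init, Grant, Retry, Store}; fixed.
Sat(AF (start & send)) = {Recv, Init, Grant, Retry, Store}
|Sat(AF (start & send))| = |{Recv, Init, Grant, Retry, Store}| = 5.

5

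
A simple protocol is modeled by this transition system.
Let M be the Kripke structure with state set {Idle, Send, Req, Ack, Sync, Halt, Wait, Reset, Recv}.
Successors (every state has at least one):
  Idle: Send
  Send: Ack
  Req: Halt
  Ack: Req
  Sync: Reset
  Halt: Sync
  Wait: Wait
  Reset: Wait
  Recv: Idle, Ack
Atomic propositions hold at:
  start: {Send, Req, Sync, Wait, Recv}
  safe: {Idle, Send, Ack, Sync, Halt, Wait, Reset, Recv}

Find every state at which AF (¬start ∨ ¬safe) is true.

{Idle, Send, Req, Ack, Sync, Halt, Reset, Recv}

Sat(¬start) = {Idle, Ack, Halt, Reset}
Sat(¬safe) = {Req}
Sat(¬start ∨ ¬safe) = {Idle, Req, Ack, Halt, Reset}
AF (¬start ∨ ¬safe): least fixpoint, start Z0 = {Idle, Req, Ack, Halt, Reset}, add states with every successor in Z. Z1 = {Idle, Send, Req, Ack, Sync, Halt, Reset, Recv}; fixed.
Sat(AF (¬start ∨ ¬safe)) = {Idle, Send, Req, Ack, Sync, Halt, Reset, Recv}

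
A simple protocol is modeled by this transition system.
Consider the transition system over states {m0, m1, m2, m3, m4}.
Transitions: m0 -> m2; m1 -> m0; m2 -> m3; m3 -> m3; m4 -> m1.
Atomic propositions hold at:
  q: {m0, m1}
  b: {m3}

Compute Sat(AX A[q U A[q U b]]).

{m2, m3}

A[q U b]: least fixpoint, start Z0 = Sat(b) = {m3}, add states in Sat(q) with every successor in Z. Already a fixed point.
Sat(A[q U b]) = {m3}
A[q U A[q U b]]: least fixpoint, start Z0 = Sat(A[q U b]) = {m3}, add states in Sat(q) with every successor in Z. Already a fixed point.
Sat(A[q U A[q U b]]) = {m3}
Sat(AX A[q U A[q U b]]) = {s : every successor in {m3}} = {m2, m3}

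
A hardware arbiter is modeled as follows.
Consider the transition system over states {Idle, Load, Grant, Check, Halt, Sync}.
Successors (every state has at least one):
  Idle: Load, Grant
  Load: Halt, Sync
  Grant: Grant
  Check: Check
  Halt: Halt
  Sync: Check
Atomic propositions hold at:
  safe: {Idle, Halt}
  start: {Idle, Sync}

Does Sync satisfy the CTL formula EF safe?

No

EF safe: least fixpoint, start Z0 = {Idle, Halt}, add states with some successor in Z. Z1 = {Idle, Load, Halt}; fixed.
Sat(EF safe) = {Idle, Load, Halt}
Sync ∉ Sat(EF safe) = {Idle, Load, Halt}, so the formula does not hold at Sync.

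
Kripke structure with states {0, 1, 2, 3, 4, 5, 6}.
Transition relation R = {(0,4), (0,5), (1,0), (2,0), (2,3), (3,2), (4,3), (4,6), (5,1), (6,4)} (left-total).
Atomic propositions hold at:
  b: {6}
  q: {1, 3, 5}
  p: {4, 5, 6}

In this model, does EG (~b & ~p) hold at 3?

Sat(~b) = {0, 1, 2, 3, 4, 5}
Sat(~p) = {0, 1, 2, 3}
Sat(~b & ~p) = {0, 1, 2, 3}
EG (~b & ~p): greatest fixpoint, start Z0 = {0, 1, 2, 3}, keep only states in Sat with some successor in Z. Z1 = {1, 2, 3}; Z2 = {2, 3}; fixed.
Sat(EG (~b & ~p)) = {2, 3}
3 ∈ Sat(EG (~b & ~p)) = {2, 3}, so the formula holds at 3.

Yes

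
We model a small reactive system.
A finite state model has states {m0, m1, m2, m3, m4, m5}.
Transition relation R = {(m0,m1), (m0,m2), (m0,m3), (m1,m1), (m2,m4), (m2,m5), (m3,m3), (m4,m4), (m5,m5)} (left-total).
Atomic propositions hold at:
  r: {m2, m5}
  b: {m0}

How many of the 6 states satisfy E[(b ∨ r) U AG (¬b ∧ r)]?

3

Sat(b ∨ r) = {m0, m2, m5}
Sat(¬b) = {m1, m2, m3, m4, m5}
Sat(¬b ∧ r) = {m2, m5}
AG (¬b ∧ r): greatest fixpoint, start Z0 = {m2, m5}, keep only states in Sat with every successor in Z. Z1 = {m5}; fixed.
Sat(AG (¬b ∧ r)) = {m5}
E[(b ∨ r) U AG (¬b ∧ r)]: least fixpoint, start Z0 = Sat(AG (¬b ∧ r)) = {m5}, add states in Sat(b ∨ r) with some successor in Z. Z1 = {m2, m5}; Z2 = {m0, m2, m5}; fixed.
Sat(E[(b ∨ r) U AG (¬b ∧ r)]) = {m0, m2, m5}
|Sat(E[(b ∨ r) U AG (¬b ∧ r)])| = |{m0, m2, m5}| = 3.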